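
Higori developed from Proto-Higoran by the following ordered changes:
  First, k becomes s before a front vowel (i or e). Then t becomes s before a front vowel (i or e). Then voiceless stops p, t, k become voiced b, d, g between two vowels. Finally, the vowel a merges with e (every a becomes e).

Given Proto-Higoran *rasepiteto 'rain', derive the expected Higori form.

resebisedo

Higori: *rasepiteto > rasepiseto > rasebisedo > resebisedo  (by palatalisation, intervocalic voicing, vowel merger)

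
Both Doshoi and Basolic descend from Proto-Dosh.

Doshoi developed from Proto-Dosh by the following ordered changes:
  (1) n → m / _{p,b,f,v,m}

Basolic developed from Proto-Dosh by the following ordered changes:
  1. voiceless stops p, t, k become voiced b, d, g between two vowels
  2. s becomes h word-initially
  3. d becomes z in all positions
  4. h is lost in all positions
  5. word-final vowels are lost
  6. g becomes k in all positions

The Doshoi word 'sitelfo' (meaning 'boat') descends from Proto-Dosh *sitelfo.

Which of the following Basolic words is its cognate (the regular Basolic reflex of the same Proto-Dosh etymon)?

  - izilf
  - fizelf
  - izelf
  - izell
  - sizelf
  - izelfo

izelf

Basolic: *sitelfo
  sitelfo → sidelfo   [intervocalic voicing]
  sidelfo → hidelfo   [debuccalisation]
  hidelfo → hizelfo   [unconditioned shift]
  hizelfo → izelfo   [h-loss]
  izelfo → izelf   [apocope]
  izelf (rule 6 does not apply)
  giving Basolic izelf.
Only 'izelf' matches the regular Basolic development of *sitelfo.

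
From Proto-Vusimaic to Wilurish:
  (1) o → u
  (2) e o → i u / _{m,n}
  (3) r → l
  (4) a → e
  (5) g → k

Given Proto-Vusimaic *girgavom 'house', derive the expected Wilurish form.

kilkevum

Wilurish: start from *girgavom.
  rule 1 (vowel merger): girgavom → girgavum
  rule 2: no change — girgavum
  rule 3 (unconditioned shift): girgavum → gilgavum
  rule 4 (vowel merger): gilgavum → gilgevum
  rule 5 (unconditioned shift): gilgevum → kilkevum
  ⇒ Wilurish kilkevum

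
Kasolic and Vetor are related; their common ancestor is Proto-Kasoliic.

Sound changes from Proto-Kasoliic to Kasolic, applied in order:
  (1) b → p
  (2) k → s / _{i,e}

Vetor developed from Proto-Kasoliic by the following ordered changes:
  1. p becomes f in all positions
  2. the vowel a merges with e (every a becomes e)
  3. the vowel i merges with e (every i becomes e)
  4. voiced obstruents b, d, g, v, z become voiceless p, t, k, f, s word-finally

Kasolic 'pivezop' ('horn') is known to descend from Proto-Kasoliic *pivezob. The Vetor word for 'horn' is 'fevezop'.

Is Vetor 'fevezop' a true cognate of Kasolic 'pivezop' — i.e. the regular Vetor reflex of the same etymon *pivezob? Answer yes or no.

yes

Derive the expected Vetor reflex of *pivezob:
Vetor: *pivezob
  pivezob → fivezob   [unconditioned shift]
  fivezob (rule 2 does not apply)
  fivezob → fevezob   [vowel merger]
  fevezob → fevezop   [final devoicing]
  giving Vetor fevezop.
Vetor 'fevezop' matches the regular reflex exactly, so the pair is cognate.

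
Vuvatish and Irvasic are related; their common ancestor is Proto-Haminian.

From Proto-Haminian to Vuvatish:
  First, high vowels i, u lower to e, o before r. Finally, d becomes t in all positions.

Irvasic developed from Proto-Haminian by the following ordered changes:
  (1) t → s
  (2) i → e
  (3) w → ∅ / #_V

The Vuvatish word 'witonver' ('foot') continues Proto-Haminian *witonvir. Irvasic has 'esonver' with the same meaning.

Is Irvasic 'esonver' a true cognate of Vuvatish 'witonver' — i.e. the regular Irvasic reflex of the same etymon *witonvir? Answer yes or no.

yes

Derive the expected Irvasic reflex of *witonvir:
Irvasic: *witonvir
  witonvir → wisonvir   [unconditioned shift]
  wisonvir → wesonver   [vowel merger]
  wesonver → esonver   [glide loss]
  giving Irvasic esonver.
Irvasic 'esonver' matches the regular reflex exactly, so the pair is cognate.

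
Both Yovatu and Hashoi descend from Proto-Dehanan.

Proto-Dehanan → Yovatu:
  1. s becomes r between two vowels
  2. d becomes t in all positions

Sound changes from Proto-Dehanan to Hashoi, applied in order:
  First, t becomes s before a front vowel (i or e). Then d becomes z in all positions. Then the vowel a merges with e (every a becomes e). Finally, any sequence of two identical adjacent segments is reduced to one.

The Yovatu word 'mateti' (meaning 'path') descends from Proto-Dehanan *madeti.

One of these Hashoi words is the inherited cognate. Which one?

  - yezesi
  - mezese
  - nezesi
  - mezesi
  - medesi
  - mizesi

mezesi

Hashoi: *madeti > madesi > mazesi > mezesi  (by palatalisation, unconditioned shift, vowel merger)
Among the options, 'mezesi' alone shows every Hashoi change applied in order.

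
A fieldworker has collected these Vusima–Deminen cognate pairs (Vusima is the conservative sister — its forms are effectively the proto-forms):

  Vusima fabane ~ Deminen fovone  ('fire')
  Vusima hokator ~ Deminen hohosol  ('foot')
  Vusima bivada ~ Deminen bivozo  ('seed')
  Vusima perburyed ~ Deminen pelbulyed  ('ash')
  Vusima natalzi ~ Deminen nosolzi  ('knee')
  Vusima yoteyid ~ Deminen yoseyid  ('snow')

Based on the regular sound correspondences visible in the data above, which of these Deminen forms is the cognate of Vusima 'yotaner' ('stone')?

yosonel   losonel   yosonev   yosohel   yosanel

natalzi ~ nosolzi — Vusima t corresponds to Deminen s between vowels (before a back vowel).
fabane ~ fovone — Vusima a corresponds to Deminen o after a consonant, before a nasal.
hokator ~ hohosol — Vusima r corresponds to Deminen l word-finally.
Applying these to Vusima 'yotaner':
  yotaner → yosaner   (t→s between vowels (before a back vowel))
  yosaner → yosoner   (a→o after a consonant, before a nasal)
  yosoner → yosonel   (r→l word-finally)
So the Deminen cognate is 'yosonel'.

yosonel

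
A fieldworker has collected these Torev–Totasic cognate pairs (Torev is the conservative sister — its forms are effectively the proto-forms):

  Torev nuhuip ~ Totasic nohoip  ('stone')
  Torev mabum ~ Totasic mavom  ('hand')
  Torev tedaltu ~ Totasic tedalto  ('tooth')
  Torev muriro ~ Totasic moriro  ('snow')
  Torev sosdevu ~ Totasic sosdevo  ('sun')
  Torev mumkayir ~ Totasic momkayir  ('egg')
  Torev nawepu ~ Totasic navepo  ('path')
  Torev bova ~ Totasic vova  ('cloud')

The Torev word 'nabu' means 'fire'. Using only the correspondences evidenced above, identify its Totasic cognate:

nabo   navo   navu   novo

navo

mabum ~ mavom — Torev b corresponds to Totasic v between vowels (before a back vowel).
tedaltu ~ tedalto, sosdevu ~ sosdevo — Torev u corresponds to Totasic o word-finally.
Applying these to Torev 'nabu':
  nabu → navu   (b→v between vowels (before a back vowel))
  navu → navo   (u→o word-finally)
So the Totasic cognate is 'navo'.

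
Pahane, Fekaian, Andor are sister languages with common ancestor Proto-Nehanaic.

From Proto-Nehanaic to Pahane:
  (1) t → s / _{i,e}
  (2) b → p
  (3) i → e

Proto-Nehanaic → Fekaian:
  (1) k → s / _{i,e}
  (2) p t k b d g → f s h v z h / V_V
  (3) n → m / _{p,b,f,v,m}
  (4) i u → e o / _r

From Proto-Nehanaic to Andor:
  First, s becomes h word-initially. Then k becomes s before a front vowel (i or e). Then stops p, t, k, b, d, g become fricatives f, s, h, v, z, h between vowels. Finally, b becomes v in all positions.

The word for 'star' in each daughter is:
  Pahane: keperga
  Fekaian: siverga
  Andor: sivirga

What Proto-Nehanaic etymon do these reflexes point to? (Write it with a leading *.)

Position 2: Pahane has e, Fekaian has i, Andor has i. Fekaian preserves i here (none of its changes turn any other segment into i), so the proto-segment is *i.
Position 4: Pahane has e, Fekaian has e, Andor has i. Andor preserves i here (none of its changes turn any other segment into i), so the proto-segment is *i.
This points to *kibirga. Verify forward in each daughter:
Pahane: *kibirga
  kibirga (rule 1 does not apply)
  kibirga → kipirga   [unconditioned shift]
  kipirga → keperga   [vowel merger]
  giving Pahane keperga.
Fekaian: *kibirga
  kibirga → sibirga   [palatalisation]
  sibirga → sivirga   [intervocalic lenition]
  sivirga (rule 3 does not apply)
  sivirga → siverga   [pre-rhotic lowering]
  giving Fekaian siverga.
Andor: *kibirga
  kibirga (rule 1 does not apply)
  kibirga → sibirga   [palatalisation]
  sibirga → sivirga   [intervocalic lenition]
  sivirga (rule 4 does not apply)
  giving Andor sivirga.
Only *kibirga yields all of Pahane keperga, Fekaian siverga, Andor sivirga.

*kibirga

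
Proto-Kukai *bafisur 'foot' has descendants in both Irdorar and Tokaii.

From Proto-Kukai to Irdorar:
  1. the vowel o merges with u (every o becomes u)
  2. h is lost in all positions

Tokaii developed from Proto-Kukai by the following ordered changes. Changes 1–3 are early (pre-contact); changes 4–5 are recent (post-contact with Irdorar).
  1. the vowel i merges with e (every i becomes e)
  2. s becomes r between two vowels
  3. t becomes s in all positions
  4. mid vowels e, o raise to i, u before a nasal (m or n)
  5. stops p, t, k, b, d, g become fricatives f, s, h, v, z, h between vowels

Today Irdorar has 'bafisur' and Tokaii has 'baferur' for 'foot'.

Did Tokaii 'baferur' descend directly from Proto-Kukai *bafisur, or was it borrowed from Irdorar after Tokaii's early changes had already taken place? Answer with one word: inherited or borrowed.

inherited

If inherited, *bafisur would pass through all of Tokaii's changes:
Tokaii: *bafisur
  bafisur → bafesur   [vowel merger]
  bafesur → baferur   [rhotacism]
  baferur (rule 3 does not apply)
  baferur (rule 4 does not apply)
  baferur (rule 5 does not apply)
  giving Tokaii baferur.
If borrowed from Irdorar 'bafisur' after the early changes, it would undergo only the recent ones:
  rule 4 (pre-nasal raising): no change (bafisur)
  rule 5 (intervocalic lenition): no change (bafisur)
  ⇒ as a loan: bafisur
Tokaii 'baferur' matches the inherited outcome exactly, so it is an inherited cognate, not a loan.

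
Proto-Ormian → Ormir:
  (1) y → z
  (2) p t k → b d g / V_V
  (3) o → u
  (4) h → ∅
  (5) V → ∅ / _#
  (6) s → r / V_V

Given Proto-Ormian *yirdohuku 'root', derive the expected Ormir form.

zirduug

Ormir: *yirdohuku
  yirdohuku → zirdohuku   [unconditioned shift]
  zirdohuku → zirdohugu   [intervocalic voicing]
  zirdohugu → zirduhugu   [vowel merger]
  zirduhugu → zirduugu   [h-loss]
  zirduugu → zirduug   [apocope]
  zirduug (rule 6 does not apply)
  giving Ormir zirduug.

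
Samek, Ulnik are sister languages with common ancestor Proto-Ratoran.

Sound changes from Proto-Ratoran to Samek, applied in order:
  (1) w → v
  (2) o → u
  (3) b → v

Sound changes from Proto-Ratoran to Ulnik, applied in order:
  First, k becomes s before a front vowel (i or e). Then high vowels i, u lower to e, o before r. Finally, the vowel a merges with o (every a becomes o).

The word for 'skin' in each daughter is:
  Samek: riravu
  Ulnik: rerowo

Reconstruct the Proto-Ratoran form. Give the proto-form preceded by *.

Position 5: Samek has v, Ulnik has w. Ulnik preserves w here (none of its changes turn any other segment into w), so the proto-segment is *w.
Position 4: Samek has a, Ulnik has o. Samek preserves a here (none of its changes turn any other segment into a), so the proto-segment is *a.
Position 2: Samek has i, Ulnik has e. Samek preserves i here (none of its changes turn any other segment into i), so the proto-segment is *i.
Continuing position by position gives *rirawo; check it forward:
Samek: *rirawo > riravo > riravu  (by unconditioned shift, vowel merger)
Ulnik: start from *rirawo.
  rule 1: no change — rirawo
  rule 2 (pre-rhotic lowering): rirawo → rerawo
  rule 3 (vowel merger): rerawo → rerowo
  ⇒ Ulnik rerowo
Only *rirawo yields all of Samek riravu, Ulnik rerowo.

*rirawo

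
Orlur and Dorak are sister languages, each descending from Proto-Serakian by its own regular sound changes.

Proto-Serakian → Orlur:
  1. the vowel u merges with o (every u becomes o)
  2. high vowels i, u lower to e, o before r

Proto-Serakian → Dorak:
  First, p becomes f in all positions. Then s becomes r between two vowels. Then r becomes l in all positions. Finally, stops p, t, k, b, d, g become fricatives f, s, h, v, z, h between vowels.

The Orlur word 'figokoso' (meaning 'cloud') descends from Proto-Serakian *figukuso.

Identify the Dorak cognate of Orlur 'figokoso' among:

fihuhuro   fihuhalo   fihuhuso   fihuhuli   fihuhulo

fihuhulo

Dorak: start from *figukuso.
  rule 1: no change — figukuso
  rule 2 (rhotacism): figukuso → figukuro
  rule 3 (unconditioned shift): figukuro → figukulo
  rule 4 (intervocalic lenition): figukulo → fihuhulo
  ⇒ Dorak fihuhulo
Only 'fihuhulo' matches the regular Dorak development of *figukuso.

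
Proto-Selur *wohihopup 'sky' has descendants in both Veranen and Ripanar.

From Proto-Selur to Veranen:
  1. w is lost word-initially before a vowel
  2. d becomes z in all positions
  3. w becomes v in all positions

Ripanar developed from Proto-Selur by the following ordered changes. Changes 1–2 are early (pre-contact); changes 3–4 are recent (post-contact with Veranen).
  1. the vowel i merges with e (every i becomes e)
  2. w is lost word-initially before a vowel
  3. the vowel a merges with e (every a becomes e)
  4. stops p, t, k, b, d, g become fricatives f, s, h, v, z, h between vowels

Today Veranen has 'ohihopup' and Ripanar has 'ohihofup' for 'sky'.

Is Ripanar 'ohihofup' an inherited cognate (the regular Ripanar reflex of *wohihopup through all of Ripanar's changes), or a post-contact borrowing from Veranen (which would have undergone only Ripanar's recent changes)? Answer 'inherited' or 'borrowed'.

If inherited, *wohihopup would pass through all of Ripanar's changes:
Ripanar: *wohihopup
  wohihopup → wohehopup   [vowel merger]
  wohehopup → ohehopup   [glide loss]
  ohehopup (rule 3 does not apply)
  ohehopup → ohehofup   [intervocalic lenition]
  giving Ripanar ohehofup.
If borrowed from Veranen 'ohihopup' after the early changes, it would undergo only the recent ones:
  rule 3 (vowel merger): no change (ohihopup)
  rule 4 (intervocalic lenition): ohihopup → ohihofup
  ⇒ as a loan: ohihofup
Ripanar 'ohihofup' matches the loan outcome 'ohihofup', not the inherited 'ohehofup' — it skipped the early Ripanar changes, so it was borrowed from Veranen.

borrowed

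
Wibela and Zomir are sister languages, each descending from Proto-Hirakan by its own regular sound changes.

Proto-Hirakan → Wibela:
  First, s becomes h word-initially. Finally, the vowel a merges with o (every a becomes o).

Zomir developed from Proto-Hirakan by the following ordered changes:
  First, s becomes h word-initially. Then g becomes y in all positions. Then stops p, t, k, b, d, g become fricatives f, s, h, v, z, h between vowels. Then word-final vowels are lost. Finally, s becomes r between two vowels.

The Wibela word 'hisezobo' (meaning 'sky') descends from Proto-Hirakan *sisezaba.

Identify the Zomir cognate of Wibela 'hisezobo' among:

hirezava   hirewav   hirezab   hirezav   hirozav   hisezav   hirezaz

Zomir: start from *sisezaba.
  rule 1 (debuccalisation): sisezaba → hisezaba
  rule 2: no change — hisezaba
  rule 3 (intervocalic lenition): hisezaba → hisezava
  rule 4 (apocope): hisezava → hisezav
  rule 5 (rhotacism): hisezav → hirezav
  ⇒ Zomir hirezav
Among the options, 'hirezav' alone shows every Zomir change applied in order.

hirezav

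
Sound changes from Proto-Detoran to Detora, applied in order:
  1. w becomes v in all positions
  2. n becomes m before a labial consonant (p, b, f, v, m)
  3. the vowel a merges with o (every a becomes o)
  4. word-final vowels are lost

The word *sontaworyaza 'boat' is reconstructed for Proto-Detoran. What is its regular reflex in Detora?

Detora: *sontaworyaza > sontavoryaza > sontovoryozo > sontovoryoz  (by unconditioned shift, vowel merger, apocope)

sontovoryoz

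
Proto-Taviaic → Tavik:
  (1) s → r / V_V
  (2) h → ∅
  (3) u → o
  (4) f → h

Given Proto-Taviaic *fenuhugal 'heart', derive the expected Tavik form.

Tavik: start from *fenuhugal.
  rule 1: no change — fenuhugal
  rule 2 (h-loss): fenuhugal → fenuugal
  rule 3 (vowel merger): fenuugal → fenoogal
  rule 4 (unconditioned shift): fenoogal → henoogal
  ⇒ Tavik henoogal

henoogal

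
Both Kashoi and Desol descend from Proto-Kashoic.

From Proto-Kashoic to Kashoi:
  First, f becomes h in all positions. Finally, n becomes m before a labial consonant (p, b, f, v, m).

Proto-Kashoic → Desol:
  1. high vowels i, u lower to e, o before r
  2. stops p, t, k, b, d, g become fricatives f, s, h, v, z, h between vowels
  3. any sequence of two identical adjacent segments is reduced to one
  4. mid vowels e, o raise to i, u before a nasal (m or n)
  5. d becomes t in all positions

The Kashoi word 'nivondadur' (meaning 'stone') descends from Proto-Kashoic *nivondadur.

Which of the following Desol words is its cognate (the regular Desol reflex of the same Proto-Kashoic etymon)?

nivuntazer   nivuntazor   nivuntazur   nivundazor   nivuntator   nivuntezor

nivuntazor

Desol: start from *nivondadur.
  rule 1 (pre-rhotic lowering): nivondadur → nivondador
  rule 2 (intervocalic lenition): nivondador → nivondazor
  rule 3: no change — nivondazor
  rule 4 (pre-nasal raising): nivondazor → nivundazor
  rule 5 (unconditioned shift): nivundazor → nivuntazor
  ⇒ Desol nivuntazor
Only 'nivuntazor' matches the regular Desol development of *nivondadur.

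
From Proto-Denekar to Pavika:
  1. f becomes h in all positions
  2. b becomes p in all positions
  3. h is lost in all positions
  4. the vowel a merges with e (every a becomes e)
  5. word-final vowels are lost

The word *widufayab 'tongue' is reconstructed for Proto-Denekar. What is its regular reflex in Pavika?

Pavika: start from *widufayab.
  rule 1 (unconditioned shift): widufayab → widuhayab
  rule 2 (unconditioned shift): widuhayab → widuhayap
  rule 3 (h-loss): widuhayap → widuayap
  rule 4 (vowel merger): widuayap → widueyep
  rule 5: no change — widueyep
  ⇒ Pavika widueyep

widueyep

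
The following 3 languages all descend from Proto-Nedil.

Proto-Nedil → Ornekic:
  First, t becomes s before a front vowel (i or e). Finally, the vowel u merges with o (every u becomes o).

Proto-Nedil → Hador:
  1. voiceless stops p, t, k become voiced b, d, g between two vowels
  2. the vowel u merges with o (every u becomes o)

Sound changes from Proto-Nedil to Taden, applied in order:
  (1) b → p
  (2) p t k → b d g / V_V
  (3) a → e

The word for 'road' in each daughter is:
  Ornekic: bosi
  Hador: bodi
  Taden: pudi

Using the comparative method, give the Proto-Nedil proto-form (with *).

*buti

Position 2: Ornekic has o, Hador has o, Taden has u. Taden preserves u here (none of its changes turn any other segment into u), so the proto-segment is *u.
Position 1: Ornekic has b, Hador has b, Taden has p. Ornekic preserves b here (none of its changes turn any other segment into b), so the proto-segment is *b.
Position 3: Ornekic has s, Hador has d, Taden has d. Taking the neighbouring segments as reconstructed: Ornekic s could go back to *t or *s; Hador d could go back to *t or *d; Taden d could go back to *t or *d — the one source consistent with every daughter is *t.
Continuing position by position gives *buti; check it forward:
Ornekic: *buti > busi > bosi  (by palatalisation, vowel merger)
Hador: start from *buti.
  rule 1 (intervocalic voicing): buti → budi
  rule 2 (vowel merger): budi → bodi
  ⇒ Hador bodi
Taden: *buti > puti > pudi  (by unconditioned shift, intervocalic voicing)
No other proto-form is consistent with every reflex, so the reconstruction is *buti.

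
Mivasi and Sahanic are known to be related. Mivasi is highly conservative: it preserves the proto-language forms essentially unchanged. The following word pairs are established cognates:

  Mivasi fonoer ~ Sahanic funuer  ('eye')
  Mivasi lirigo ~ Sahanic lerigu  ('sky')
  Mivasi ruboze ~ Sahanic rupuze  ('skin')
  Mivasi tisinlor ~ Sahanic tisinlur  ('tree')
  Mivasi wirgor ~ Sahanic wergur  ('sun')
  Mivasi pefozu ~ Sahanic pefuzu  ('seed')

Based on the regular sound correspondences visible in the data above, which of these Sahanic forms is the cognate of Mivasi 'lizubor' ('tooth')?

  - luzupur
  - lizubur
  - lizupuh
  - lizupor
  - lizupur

lizupur

ruboze ~ rupuze — Mivasi b corresponds to Sahanic p between vowels (before a back vowel).
tisinlor ~ tisinlur, wirgor ~ wergur — Mivasi o corresponds to Sahanic u after a consonant, before r.
Applying these to Mivasi 'lizubor':
  lizubor → lizupor   (b→p between vowels (before a back vowel))
  lizupor → lizupur   (o→u after a consonant, before r)
So the Sahanic cognate is 'lizupur'.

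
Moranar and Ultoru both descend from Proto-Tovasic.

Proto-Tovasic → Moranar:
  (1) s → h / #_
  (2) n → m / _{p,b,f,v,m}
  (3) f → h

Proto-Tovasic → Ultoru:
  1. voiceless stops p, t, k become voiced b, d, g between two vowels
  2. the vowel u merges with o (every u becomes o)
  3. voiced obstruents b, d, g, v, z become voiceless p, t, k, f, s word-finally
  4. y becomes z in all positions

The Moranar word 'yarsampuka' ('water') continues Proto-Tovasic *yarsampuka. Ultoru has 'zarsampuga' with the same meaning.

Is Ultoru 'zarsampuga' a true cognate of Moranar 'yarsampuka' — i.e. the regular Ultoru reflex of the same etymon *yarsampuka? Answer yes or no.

Derive the expected Ultoru reflex of *yarsampuka:
Ultoru: start from *yarsampuka.
  rule 1 (intervocalic voicing): yarsampuka → yarsampuga
  rule 2 (vowel merger): yarsampuga → yarsampoga
  rule 3: no change — yarsampoga
  rule 4 (unconditioned shift): yarsampoga → zarsampoga
  ⇒ Ultoru zarsampoga
The regular Ultoru reflex would be 'zarsampoga', but the attested form is 'zarsampuga'. The correspondence is irregular, so they are not cognates (the Ultoru form has a different source).

no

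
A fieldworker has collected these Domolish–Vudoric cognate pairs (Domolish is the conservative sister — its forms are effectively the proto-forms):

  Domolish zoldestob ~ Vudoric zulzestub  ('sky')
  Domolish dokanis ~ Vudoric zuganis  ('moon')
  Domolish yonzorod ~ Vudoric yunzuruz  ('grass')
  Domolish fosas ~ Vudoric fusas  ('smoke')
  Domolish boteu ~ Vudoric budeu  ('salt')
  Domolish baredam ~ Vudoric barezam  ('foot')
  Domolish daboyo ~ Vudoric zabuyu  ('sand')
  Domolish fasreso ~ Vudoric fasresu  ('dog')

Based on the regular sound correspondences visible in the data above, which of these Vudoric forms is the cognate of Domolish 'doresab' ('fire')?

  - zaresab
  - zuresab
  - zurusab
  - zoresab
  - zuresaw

zuresab

dokanis ~ zuganis — Domolish d corresponds to Vudoric z word-initially before a back vowel.
yonzorod ~ yunzuruz — Domolish o corresponds to Vudoric u after a consonant, before r.
Applying these to Domolish 'doresab':
  doresab → zoresab   (d→z word-initially before a back vowel)
  zoresab → zuresab   (o→u after a consonant, before r)
So the Vudoric cognate is 'zuresab'.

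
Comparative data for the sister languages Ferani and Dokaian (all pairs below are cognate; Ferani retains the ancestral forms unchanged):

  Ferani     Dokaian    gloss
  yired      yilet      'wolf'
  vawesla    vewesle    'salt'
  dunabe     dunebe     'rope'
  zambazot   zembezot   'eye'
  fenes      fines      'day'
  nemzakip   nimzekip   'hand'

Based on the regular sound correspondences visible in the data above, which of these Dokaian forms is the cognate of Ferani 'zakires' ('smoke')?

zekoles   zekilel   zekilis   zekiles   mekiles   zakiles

zekiles

vawesla ~ vewesle, zambazot ~ zembezot — Ferani a corresponds to Dokaian e after a consonant, before a consonant other than r, m, n, p, b, f, v.
yired ~ yilet — Ferani r corresponds to Dokaian l between vowels (before a front vowel).
Applying these to Ferani 'zakires':
  zakires → zekires   (a→e after a consonant, before a consonant other than r, m, n, p, b, f, v)
  zekires → zekiles   (r→l between vowels (before a front vowel))
So the Dokaian cognate is 'zekiles'.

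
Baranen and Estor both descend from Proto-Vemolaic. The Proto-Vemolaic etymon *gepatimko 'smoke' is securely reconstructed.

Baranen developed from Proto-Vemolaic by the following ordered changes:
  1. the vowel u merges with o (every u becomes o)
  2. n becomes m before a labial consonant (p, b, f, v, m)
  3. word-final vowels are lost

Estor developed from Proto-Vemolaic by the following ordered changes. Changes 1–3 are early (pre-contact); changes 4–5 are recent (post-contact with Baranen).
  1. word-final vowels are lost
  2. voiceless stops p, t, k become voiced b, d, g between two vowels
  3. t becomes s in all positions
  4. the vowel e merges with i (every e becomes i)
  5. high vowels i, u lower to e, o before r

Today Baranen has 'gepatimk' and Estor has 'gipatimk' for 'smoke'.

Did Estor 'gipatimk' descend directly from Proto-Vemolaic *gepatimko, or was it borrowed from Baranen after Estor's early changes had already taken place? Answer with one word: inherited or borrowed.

borrowed

If inherited, *gepatimko would pass through all of Estor's changes:
Estor: start from *gepatimko.
  rule 1 (apocope): gepatimko → gepatimk
  rule 2 (intervocalic voicing): gepatimk → gebadimk
  rule 3: no change — gebadimk
  rule 4 (vowel merger): gebadimk → gibadimk
  rule 5: no change — gibadimk
  ⇒ Estor gibadimk
If borrowed from Baranen 'gepatimk' after the early changes, it would undergo only the recent ones:
  rule 4 (vowel merger): gepatimk → gipatimk
  rule 5 (pre-rhotic lowering): no change (gipatimk)
  ⇒ as a loan: gipatimk
Estor 'gipatimk' matches the loan outcome 'gipatimk', not the inherited 'gibadimk' — it skipped the early Estor changes, so it was borrowed from Baranen.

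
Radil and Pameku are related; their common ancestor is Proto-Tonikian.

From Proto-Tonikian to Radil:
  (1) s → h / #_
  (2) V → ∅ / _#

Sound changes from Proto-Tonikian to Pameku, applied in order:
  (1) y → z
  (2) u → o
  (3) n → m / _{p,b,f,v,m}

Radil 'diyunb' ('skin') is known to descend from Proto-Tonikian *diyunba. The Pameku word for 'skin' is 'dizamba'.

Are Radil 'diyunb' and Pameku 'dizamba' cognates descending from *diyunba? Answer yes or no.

no

Derive the expected Pameku reflex of *diyunba:
Pameku: *diyunba > dizunba > dizonba > dizomba  (by unconditioned shift, vowel merger, nasal place assimilation)
The regular Pameku reflex would be 'dizomba', but the attested form is 'dizamba'. The correspondence is irregular, so they are not cognates (the Pameku form has a different source).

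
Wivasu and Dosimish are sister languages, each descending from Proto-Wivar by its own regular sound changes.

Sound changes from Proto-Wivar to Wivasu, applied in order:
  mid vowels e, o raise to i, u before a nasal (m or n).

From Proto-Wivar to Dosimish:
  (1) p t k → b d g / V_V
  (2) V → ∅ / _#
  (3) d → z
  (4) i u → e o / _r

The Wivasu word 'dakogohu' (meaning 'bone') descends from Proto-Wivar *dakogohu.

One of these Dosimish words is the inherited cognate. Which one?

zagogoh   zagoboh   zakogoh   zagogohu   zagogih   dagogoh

zagogoh

Dosimish: start from *dakogohu.
  rule 1 (intervocalic voicing): dakogohu → dagogohu
  rule 2 (apocope): dagogohu → dagogoh
  rule 3 (unconditioned shift): dagogoh → zagogoh
  rule 4: no change — zagogoh
  ⇒ Dosimish zagogoh
Only 'zagogoh' matches the regular Dosimish development of *dakogohu.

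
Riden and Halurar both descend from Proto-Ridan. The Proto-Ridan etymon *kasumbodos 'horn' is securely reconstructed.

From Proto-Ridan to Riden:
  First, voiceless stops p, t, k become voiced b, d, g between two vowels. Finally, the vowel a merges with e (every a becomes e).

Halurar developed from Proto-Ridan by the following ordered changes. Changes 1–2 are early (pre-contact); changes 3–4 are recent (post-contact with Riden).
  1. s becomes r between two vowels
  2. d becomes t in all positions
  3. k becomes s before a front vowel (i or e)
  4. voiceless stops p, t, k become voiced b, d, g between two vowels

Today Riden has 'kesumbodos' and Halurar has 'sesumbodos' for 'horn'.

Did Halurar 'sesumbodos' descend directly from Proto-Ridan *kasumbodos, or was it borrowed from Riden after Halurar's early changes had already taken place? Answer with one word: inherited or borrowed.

borrowed

If inherited, *kasumbodos would pass through all of Halurar's changes:
Halurar: start from *kasumbodos.
  rule 1 (rhotacism): kasumbodos → karumbodos
  rule 2 (unconditioned shift): karumbodos → karumbotos
  rule 3: no change — karumbotos
  rule 4 (intervocalic voicing): karumbotos → karumbodos
  ⇒ Halurar karumbodos
If borrowed from Riden 'kesumbodos' after the early changes, it would undergo only the recent ones:
  rule 3 (palatalisation): kesumbodos → sesumbodos
  rule 4 (intervocalic voicing): no change (sesumbodos)
  ⇒ as a loan: sesumbodos
Halurar 'sesumbodos' matches the loan outcome 'sesumbodos', not the inherited 'karumbodos' — it skipped the early Halurar changes, so it was borrowed from Riden.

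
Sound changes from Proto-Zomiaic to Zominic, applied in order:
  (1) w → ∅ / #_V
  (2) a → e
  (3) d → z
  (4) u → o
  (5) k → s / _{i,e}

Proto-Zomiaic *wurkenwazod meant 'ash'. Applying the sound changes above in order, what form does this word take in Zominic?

orsenwezoz

Zominic: *wurkenwazod
  wurkenwazod → urkenwazod   [glide loss]
  urkenwazod → urkenwezod   [vowel merger]
  urkenwezod → urkenwezoz   [unconditioned shift]
  urkenwezoz → orkenwezoz   [vowel merger]
  orkenwezoz → orsenwezoz   [palatalisation]
  giving Zominic orsenwezoz.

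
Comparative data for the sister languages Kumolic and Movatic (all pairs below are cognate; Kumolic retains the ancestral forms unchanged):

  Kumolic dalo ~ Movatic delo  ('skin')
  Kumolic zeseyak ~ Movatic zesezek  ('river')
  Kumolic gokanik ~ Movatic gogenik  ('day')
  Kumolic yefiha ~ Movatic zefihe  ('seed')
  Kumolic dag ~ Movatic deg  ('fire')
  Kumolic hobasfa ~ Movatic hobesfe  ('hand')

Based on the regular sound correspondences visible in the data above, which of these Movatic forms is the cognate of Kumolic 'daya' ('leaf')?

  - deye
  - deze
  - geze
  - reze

deze

dalo ~ delo, zeseyak ~ zesezek — Kumolic a corresponds to Movatic e after a consonant, before a consonant other than r, m, n, p, b, f, v.
zeseyak ~ zesezek — Kumolic y corresponds to Movatic z between vowels (before a back vowel).
yefiha ~ zefihe, hobasfa ~ hobesfe — Kumolic a corresponds to Movatic e word-finally.
Applying these to Kumolic 'daya':
  daya → deya   (a→e after a consonant, before a consonant other than r, m, n, p, b, f, v)
  deya → deza   (y→z between vowels (before a back vowel))
  deza → deze   (a→e word-finally)
So the Movatic cognate is 'deze'.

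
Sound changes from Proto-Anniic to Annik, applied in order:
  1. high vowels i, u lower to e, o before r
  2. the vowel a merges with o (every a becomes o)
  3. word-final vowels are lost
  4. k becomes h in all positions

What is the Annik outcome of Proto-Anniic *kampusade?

Annik: *kampusade > kompusode > kompusod > hompusod  (by vowel merger, apocope, unconditioned shift)

hompusod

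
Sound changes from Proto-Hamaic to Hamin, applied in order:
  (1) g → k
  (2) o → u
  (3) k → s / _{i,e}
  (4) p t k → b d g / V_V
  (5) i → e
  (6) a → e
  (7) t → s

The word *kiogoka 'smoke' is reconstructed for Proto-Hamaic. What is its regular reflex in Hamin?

seuguge

Hamin: *kiogoka
  kiogoka → kiokoka   [unconditioned shift]
  kiokoka → kiukuka   [vowel merger]
  kiukuka → siukuka   [palatalisation]
  siukuka → siuguga   [intervocalic voicing]
  siuguga → seuguga   [vowel merger]
  seuguga → seuguge   [vowel merger]
  seuguge (rule 7 does not apply)
  giving Hamin seuguge.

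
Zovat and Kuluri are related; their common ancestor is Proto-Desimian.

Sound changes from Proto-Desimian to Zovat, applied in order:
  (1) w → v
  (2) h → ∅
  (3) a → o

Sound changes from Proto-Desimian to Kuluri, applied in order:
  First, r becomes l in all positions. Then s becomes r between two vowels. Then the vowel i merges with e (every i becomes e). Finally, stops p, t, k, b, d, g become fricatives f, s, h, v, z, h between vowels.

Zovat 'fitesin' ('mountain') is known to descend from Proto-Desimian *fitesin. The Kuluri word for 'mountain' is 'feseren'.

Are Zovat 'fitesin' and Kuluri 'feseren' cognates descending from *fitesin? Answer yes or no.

Derive the expected Kuluri reflex of *fitesin:
Kuluri: *fitesin > fiterin > feteren > feseren  (by rhotacism, vowel merger, intervocalic lenition)
Kuluri 'feseren' matches the regular reflex exactly, so the pair is cognate.

yes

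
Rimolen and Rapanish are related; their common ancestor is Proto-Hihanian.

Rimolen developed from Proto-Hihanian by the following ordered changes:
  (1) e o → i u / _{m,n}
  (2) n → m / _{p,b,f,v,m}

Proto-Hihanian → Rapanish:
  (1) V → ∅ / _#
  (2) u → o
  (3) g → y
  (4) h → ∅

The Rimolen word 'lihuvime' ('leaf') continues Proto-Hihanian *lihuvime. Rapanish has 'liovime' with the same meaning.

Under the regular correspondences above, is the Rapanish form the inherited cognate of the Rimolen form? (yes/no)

Derive the expected Rapanish reflex of *lihuvime:
Rapanish: *lihuvime > lihuvim > lihovim > liovim  (by apocope, vowel merger, h-loss)
The regular Rapanish reflex would be 'liovim', but the attested form is 'liovime'. The correspondence is irregular, so they are not cognates (the Rapanish form has a different source).

no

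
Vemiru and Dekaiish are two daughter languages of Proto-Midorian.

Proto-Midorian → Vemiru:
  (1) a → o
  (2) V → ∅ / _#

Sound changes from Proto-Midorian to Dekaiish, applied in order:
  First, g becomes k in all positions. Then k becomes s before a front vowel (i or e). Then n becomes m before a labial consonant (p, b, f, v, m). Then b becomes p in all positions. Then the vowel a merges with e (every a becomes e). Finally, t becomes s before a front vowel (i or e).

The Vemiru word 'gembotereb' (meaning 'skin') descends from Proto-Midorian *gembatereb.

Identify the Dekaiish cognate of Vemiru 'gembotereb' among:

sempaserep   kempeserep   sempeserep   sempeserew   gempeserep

Dekaiish: start from *gembatereb.
  rule 1 (unconditioned shift): gembatereb → kembatereb
  rule 2 (palatalisation): kembatereb → sembatereb
  rule 3: no change — sembatereb
  rule 4 (unconditioned shift): sembatereb → sempaterep
  rule 5 (vowel merger): sempaterep → sempeterep
  rule 6 (palatalisation): sempeterep → sempeserep
  ⇒ Dekaiish sempeserep
The other candidates each miss or misapply at least one Dekaiish change.

sempeserep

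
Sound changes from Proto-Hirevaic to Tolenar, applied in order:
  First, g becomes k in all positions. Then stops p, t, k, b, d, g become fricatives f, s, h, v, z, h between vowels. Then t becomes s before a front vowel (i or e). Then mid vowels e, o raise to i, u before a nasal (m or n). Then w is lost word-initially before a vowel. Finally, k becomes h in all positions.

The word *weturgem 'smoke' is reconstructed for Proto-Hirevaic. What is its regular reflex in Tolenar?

esurhim

Tolenar: *weturgem
  weturgem → weturkem   [unconditioned shift]
  weturkem → wesurkem   [intervocalic lenition]
  wesurkem (rule 3 does not apply)
  wesurkem → wesurkim   [pre-nasal raising]
  wesurkim → esurkim   [glide loss]
  esurkim → esurhim   [unconditioned shift]
  giving Tolenar esurhim.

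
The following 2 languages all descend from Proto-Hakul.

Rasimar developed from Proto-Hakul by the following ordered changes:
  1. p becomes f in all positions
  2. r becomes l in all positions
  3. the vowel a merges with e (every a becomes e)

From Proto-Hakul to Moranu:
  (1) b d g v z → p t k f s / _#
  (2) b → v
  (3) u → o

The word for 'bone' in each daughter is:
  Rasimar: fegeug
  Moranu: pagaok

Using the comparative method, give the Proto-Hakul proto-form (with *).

*pagaug

Position 5: Rasimar has u, Moranu has o. Rasimar preserves u here (none of its changes turn any other segment into u), so the proto-segment is *u.
Position 6: Rasimar has g, Moranu has k. Rasimar preserves g here (none of its changes turn any other segment into g), so the proto-segment is *g.
This points to *pagaug. Verify forward in each daughter:
Rasimar: *pagaug
  pagaug → fagaug   [unconditioned shift]
  fagaug (rule 2 does not apply)
  fagaug → fegeug   [vowel merger]
  giving Rasimar fegeug.
Moranu: *pagaug
  pagaug → pagauk   [final devoicing]
  pagauk (rule 2 does not apply)
  pagauk → pagaok   [vowel merger]
  giving Moranu pagaok.
Only *pagaug yields all of Rasimar fegeug, Moranu pagaok.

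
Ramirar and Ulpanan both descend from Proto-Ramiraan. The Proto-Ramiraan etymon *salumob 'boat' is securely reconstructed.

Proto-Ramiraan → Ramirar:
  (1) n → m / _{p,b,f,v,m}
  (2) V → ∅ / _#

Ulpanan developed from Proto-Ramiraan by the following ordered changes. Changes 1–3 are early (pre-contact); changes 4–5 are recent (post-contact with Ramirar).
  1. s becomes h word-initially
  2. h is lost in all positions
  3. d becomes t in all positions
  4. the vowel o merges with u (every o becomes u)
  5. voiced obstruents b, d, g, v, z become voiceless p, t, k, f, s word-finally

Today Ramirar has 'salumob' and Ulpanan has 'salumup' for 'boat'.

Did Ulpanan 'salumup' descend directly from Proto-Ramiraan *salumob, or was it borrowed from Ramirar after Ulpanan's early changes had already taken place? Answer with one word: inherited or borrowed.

If inherited, *salumob would pass through all of Ulpanan's changes:
Ulpanan: *salumob > halumob > alumob > alumub > alumup  (by debuccalisation, h-loss, vowel merger, final devoicing)
If borrowed from Ramirar 'salumob' after the early changes, it would undergo only the recent ones:
  rule 4 (vowel merger): salumob → salumub
  rule 5 (final devoicing): salumub → salumup
  ⇒ as a loan: salumup
Ulpanan 'salumup' matches the loan outcome 'salumup', not the inherited 'alumup' — it skipped the early Ulpanan changes, so it was borrowed from Ramirar.

borrowed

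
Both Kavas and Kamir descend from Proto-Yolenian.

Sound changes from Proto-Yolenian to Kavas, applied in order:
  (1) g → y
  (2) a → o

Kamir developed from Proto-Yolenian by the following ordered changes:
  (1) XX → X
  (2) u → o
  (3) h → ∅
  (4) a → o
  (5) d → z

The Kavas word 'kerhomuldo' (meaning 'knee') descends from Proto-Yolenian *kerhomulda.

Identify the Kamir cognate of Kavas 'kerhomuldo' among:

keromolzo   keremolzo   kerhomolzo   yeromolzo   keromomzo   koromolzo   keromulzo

keromolzo

Kamir: *kerhomulda
  kerhomulda (rule 1 does not apply)
  kerhomulda → kerhomolda   [vowel merger]
  kerhomolda → keromolda   [h-loss]
  keromolda → keromoldo   [vowel merger]
  keromoldo → keromolzo   [unconditioned shift]
  giving Kamir keromolzo.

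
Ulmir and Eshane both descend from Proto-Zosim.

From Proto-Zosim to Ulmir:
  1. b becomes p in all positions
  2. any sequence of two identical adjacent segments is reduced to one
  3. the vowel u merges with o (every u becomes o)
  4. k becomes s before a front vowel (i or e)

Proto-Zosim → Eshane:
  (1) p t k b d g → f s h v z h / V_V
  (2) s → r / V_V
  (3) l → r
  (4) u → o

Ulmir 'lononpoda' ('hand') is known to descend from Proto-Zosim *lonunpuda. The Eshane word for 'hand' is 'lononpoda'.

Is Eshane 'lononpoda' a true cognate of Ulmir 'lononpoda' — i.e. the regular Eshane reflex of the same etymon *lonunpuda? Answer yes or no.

no

Derive the expected Eshane reflex of *lonunpuda:
Eshane: *lonunpuda
  lonunpuda → lonunpuza   [intervocalic lenition]
  lonunpuza (rule 2 does not apply)
  lonunpuza → ronunpuza   [unconditioned shift]
  ronunpuza → rononpoza   [vowel merger]
  giving Eshane rononpoza.
The regular Eshane reflex would be 'rononpoza', but the attested form is 'lononpoda'. The correspondence is irregular, so they are not cognates (the Eshane form has a different source).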